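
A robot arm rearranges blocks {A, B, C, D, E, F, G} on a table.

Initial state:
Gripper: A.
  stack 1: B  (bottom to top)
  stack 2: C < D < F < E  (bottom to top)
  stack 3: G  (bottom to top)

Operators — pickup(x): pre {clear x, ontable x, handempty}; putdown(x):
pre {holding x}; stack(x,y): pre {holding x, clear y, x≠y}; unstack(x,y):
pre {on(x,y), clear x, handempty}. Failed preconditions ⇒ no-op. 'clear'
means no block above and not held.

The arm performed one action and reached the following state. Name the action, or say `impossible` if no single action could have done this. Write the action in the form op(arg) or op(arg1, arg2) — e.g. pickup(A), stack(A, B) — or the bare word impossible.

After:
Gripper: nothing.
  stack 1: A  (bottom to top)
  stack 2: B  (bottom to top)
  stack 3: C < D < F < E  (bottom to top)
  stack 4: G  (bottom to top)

putdown(A)

target: towers=[A; B; C/D/F/E; G] holding=-
        putdown(A) → towers=[A; B; C/D/F/E; G] holding=-  ← match
       stack(A, B) → towers=[B/A; C/D/F/E; G] holding=-
       stack(A, G) → towers=[B; C/D/F/E; G/A] holding=-
       stack(A, E) → towers=[B; C/D/F/E/A; G] holding=-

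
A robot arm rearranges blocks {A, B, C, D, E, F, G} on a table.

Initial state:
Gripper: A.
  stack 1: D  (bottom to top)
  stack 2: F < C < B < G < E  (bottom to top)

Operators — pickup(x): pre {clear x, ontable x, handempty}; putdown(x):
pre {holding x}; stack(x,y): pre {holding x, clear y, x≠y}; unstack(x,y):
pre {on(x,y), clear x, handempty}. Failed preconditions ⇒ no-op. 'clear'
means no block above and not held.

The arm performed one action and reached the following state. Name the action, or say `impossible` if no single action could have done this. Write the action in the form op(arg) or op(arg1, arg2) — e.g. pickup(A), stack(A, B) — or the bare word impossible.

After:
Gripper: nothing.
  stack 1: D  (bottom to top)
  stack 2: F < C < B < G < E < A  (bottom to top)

stack(A, E)

target: towers=[D; F/C/B/G/E/A] holding=-
        putdown(A) → towers=[A; D; F/C/B/G/E] holding=-
       stack(A, D) → towers=[D/A; F/C/B/G/E] holding=-
       stack(A, E) → towers=[D; F/C/B/G/E/A] holding=-  ← match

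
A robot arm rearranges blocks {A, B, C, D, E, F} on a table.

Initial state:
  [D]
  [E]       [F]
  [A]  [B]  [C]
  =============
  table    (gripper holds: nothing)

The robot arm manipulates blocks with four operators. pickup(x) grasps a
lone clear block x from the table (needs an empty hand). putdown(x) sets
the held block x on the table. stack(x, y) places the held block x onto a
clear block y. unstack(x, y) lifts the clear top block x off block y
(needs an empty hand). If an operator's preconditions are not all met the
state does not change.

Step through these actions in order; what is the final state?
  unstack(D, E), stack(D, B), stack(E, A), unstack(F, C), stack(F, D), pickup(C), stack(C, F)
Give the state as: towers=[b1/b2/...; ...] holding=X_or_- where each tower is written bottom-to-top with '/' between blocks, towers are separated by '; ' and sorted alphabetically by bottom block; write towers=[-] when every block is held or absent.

towers=[A/E; B/D/F/C] holding=-

step 1 (unstack(D, E)): towers=[A/E; B; C/F] holding=D
step 2 (stack(D, B)): towers=[A/E; B/D; C/F] holding=-
step 3 (stack(E, A)) [no-op]: towers=[A/E; B/D; C/F] holding=-
step 4 (unstack(F, C)): towers=[A/E; B/D; C] holding=F
step 5 (stack(F, D)): towers=[A/E; B/D/F; C] holding=-
step 6 (pickup(C)): towers=[A/E; B/D/F] holding=C
step 7 (stack(C, F)): towers=[A/E; B/D/F/C] holding=-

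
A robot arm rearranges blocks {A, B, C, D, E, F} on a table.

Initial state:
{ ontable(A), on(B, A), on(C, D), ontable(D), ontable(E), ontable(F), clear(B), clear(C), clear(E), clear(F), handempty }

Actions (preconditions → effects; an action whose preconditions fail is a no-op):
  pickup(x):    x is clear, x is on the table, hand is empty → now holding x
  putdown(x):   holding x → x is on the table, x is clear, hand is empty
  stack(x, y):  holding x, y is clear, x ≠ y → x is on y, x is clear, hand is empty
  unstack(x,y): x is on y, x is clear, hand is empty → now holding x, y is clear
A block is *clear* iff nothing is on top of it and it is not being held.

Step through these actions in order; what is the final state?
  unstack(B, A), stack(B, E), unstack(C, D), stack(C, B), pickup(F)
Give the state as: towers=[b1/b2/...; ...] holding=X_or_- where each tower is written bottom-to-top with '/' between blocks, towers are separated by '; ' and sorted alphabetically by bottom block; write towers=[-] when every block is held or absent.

towers=[A; D; E/B/C] holding=F

step 1 (unstack(B, A)): towers=[A; D/C; E; F] holding=B
step 2 (stack(B, E)): towers=[A; D/C; E/B; F] holding=-
step 3 (unstack(C, D)): towers=[A; D; E/B; F] holding=C
step 4 (stack(C, B)): towers=[A; D; E/B/C; F] holding=-
step 5 (pickup(F)): towers=[A; D; E/B/C] holding=F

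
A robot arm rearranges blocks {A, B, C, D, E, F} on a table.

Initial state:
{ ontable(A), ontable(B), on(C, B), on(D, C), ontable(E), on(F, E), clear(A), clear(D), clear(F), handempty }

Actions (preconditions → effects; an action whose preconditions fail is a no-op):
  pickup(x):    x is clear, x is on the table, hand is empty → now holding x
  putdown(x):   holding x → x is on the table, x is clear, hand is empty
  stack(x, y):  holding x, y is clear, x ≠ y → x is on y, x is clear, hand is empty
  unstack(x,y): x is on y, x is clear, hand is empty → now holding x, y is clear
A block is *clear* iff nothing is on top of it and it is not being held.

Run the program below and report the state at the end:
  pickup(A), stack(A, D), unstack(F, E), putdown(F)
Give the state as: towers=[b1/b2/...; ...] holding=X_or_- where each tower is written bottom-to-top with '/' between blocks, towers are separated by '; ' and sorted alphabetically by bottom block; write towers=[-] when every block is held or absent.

towers=[B/C/D/A; E; F] holding=-

step 1 (pickup(A)): towers=[B/C/D; E/F] holding=A
step 2 (stack(A, D)): towers=[B/C/D/A; E/F] holding=-
step 3 (unstack(F, E)): towers=[B/C/D/A; E] holding=F
step 4 (putdown(F)): towers=[B/C/D/A; E; F] holding=-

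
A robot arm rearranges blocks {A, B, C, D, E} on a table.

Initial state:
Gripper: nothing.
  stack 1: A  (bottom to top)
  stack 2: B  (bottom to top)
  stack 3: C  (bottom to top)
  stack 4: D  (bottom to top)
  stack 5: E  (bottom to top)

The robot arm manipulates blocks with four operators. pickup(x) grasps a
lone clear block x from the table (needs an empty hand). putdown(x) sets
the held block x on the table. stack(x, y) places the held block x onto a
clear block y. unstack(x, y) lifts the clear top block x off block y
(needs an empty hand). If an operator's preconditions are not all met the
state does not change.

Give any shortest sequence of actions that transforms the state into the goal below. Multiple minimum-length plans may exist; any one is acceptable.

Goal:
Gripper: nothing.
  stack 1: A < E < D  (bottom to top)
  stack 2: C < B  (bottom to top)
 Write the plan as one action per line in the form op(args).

step 1 (pickup(B)): towers=[A; C; D; E] holding=B
step 2 (stack(B, C)): towers=[A; C/B; D; E] holding=-
step 3 (pickup(E)): towers=[A; C/B; D] holding=E
step 4 (stack(E, A)): towers=[A/E; C/B; D] holding=-
step 5 (pickup(D)): towers=[A/E; C/B] holding=D
step 6 (stack(D, E)): towers=[A/E/D; C/B] holding=-
goal check: towers=[A/E/D; C/B] holding=- — reached (length 6, optimal by BFS)

pickup(B)
stack(B, C)
pickup(E)
stack(E, A)
pickup(D)
stack(D, E)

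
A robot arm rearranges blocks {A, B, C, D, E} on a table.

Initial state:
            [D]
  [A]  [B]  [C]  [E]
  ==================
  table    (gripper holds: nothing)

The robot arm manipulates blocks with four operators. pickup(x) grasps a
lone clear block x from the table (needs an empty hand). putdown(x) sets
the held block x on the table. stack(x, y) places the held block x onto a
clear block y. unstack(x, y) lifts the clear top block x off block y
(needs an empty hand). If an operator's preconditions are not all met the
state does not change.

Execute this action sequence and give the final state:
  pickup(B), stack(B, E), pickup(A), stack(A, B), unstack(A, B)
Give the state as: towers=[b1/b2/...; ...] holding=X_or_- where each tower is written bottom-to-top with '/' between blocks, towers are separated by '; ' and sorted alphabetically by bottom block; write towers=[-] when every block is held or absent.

step 1 (pickup(B)): towers=[A; C/D; E] holding=B
step 2 (stack(B, E)): towers=[A; C/D; E/B] holding=-
step 3 (pickup(A)): towers=[C/D; E/B] holding=A
step 4 (stack(A, B)): towers=[C/D; E/B/A] holding=-
step 5 (unstack(A, B)): towers=[C/D; E/B] holding=A

towers=[C/D; E/B] holding=A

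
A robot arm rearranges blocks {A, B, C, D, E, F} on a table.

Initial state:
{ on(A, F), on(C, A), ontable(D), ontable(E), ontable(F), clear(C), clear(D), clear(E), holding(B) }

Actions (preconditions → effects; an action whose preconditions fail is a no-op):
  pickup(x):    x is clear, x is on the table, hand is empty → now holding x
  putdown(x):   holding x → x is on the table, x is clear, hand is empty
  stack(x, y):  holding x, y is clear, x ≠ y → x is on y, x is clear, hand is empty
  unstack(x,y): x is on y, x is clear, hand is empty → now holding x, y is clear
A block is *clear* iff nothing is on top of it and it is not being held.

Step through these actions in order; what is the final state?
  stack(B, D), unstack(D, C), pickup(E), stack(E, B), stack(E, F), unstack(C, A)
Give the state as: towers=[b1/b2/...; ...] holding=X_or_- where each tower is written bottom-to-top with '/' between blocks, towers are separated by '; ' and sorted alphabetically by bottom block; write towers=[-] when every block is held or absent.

towers=[D/B/E; F/A] holding=C

step 1 (stack(B, D)): towers=[D/B; E; F/A/C] holding=-
step 2 (unstack(D, C)) [no-op]: towers=[D/B; E; F/A/C] holding=-
step 3 (pickup(E)): towers=[D/B; F/A/C] holding=E
step 4 (stack(E, B)): towers=[D/B/E; F/A/C] holding=-
step 5 (stack(E, F)) [no-op]: towers=[D/B/E; F/A/C] holding=-
step 6 (unstack(C, A)): towers=[D/B/E; F/A] holding=C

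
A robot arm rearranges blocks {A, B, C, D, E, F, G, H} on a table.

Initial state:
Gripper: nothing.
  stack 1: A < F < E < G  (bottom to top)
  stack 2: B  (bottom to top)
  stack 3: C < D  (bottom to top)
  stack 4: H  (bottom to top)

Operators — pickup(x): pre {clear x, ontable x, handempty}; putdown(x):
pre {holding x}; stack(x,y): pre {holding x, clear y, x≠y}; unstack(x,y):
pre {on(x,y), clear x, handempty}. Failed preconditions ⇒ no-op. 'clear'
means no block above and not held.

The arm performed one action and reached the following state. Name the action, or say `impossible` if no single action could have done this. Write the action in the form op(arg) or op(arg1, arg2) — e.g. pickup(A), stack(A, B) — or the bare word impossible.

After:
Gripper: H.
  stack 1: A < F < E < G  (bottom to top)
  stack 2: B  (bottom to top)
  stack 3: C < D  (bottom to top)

target: towers=[A/F/E/G; B; C/D] holding=H
     unstack(G, E) → towers=[A/F/E; B; C/D; H] holding=G
         pickup(H) → towers=[A/F/E/G; B; C/D] holding=H  ← match
         pickup(B) → towers=[A/F/E/G; C/D; H] holding=B
     unstack(D, C) → towers=[A/F/E/G; B; C; H] holding=D

pickup(H)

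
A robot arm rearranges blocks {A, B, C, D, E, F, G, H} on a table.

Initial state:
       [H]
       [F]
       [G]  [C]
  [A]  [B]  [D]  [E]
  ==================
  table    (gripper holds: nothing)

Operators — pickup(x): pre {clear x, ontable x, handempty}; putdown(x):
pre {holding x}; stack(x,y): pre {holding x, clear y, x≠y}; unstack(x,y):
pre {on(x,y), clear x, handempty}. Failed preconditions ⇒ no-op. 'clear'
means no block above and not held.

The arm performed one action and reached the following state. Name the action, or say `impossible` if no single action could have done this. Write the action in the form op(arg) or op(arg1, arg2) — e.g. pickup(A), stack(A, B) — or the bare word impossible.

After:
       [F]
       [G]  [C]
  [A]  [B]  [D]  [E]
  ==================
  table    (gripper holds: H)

target: towers=[A; B/G/F; D/C; E] holding=H
         pickup(A) → towers=[B/G/F/H; D/C; E] holding=A
         pickup(E) → towers=[A; B/G/F/H; D/C] holding=E
     unstack(H, F) → towers=[A; B/G/F; D/C; E] holding=H  ← match
     unstack(C, D) → towers=[A; B/G/F/H; D; E] holding=C

unstack(H, F)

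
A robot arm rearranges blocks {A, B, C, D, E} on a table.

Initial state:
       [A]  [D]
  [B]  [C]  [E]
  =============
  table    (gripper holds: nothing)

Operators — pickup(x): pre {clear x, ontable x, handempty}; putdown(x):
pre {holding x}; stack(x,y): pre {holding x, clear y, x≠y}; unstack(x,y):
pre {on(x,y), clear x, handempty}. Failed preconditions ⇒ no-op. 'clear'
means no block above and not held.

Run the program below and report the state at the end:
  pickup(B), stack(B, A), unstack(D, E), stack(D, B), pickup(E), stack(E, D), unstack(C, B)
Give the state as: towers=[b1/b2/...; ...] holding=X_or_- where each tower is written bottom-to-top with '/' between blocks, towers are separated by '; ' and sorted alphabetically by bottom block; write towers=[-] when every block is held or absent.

step 1 (pickup(B)): towers=[C/A; E/D] holding=B
step 2 (stack(B, A)): towers=[C/A/B; E/D] holding=-
step 3 (unstack(D, E)): towers=[C/A/B; E] holding=D
step 4 (stack(D, B)): towers=[C/A/B/D; E] holding=-
step 5 (pickup(E)): towers=[C/A/B/D] holding=E
step 6 (stack(E, D)): towers=[C/A/B/D/E] holding=-
step 7 (unstack(C, B)) [no-op]: towers=[C/A/B/D/E] holding=-

towers=[C/A/B/D/E] holding=-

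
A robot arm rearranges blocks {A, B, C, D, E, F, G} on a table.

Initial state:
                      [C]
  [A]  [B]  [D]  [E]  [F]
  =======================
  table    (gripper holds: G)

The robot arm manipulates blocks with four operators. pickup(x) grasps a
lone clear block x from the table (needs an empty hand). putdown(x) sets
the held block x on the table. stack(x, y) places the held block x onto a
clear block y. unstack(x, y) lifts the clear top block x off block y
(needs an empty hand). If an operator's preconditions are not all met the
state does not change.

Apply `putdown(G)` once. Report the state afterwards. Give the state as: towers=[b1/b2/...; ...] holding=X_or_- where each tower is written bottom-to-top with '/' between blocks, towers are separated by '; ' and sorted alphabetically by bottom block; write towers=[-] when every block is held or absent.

before: towers=[A; B; D; E; F/C] holding=G
pre[putdown(G)]: holding(G) ✓
all met → apply putdown(G)
after:  towers=[A; B; D; E; F/C; G] holding=-

towers=[A; B; D; E; F/C; G] holding=-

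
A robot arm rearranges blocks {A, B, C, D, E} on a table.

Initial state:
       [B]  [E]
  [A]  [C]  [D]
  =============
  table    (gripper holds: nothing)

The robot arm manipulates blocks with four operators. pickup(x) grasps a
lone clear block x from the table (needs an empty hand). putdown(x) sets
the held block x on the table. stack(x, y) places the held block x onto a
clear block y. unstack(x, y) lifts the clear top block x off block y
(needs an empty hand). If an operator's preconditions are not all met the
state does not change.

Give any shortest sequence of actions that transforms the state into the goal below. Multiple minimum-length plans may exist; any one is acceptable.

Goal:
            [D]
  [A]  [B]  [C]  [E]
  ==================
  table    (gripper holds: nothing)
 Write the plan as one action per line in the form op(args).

step 1 (unstack(B, C)): towers=[A; C; D/E] holding=B
step 2 (putdown(B)): towers=[A; B; C; D/E] holding=-
step 3 (unstack(E, D)): towers=[A; B; C; D] holding=E
step 4 (putdown(E)): towers=[A; B; C; D; E] holding=-
step 5 (pickup(D)): towers=[A; B; C; E] holding=D
step 6 (stack(D, C)): towers=[A; B; C/D; E] holding=-
goal check: towers=[A; B; C/D; E] holding=- — reached (length 6, optimal by BFS)

unstack(B, C)
putdown(B)
unstack(E, D)
putdown(E)
pickup(D)
stack(D, C)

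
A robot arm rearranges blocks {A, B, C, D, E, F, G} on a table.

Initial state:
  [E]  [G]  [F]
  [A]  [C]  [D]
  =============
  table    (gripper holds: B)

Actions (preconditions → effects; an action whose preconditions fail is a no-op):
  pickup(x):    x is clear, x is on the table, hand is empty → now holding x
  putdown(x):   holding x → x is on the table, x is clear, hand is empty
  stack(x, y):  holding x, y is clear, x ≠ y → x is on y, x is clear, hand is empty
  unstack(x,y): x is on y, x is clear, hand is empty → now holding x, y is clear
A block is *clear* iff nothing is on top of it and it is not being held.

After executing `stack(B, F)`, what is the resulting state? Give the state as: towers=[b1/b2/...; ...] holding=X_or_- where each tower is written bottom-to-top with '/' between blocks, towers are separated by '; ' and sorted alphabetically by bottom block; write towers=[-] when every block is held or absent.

towers=[A/E; C/G; D/F/B] holding=-

before: towers=[A/E; C/G; D/F] holding=B
pre[stack(B, F)]: holding(B) ✓, clear(F) ✓, B≠F ✓
all met → apply stack(B, F)
after:  towers=[A/E; C/G; D/F/B] holding=-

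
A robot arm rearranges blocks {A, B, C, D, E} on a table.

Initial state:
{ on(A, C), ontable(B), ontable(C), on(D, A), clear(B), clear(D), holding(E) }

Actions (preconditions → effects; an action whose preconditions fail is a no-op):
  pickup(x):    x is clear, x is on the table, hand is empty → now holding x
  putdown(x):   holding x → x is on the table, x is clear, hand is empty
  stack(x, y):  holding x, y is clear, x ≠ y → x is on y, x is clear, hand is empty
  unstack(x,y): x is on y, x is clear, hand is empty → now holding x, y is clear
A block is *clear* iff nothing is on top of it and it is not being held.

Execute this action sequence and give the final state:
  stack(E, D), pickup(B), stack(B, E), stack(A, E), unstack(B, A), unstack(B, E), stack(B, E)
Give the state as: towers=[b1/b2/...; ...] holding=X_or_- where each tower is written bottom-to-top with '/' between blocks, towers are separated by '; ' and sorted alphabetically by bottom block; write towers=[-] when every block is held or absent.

step 1 (stack(E, D)): towers=[B; C/A/D/E] holding=-
step 2 (pickup(B)): towers=[C/A/D/E] holding=B
step 3 (stack(B, E)): towers=[C/A/D/E/B] holding=-
step 4 (stack(A, E)) [no-op]: towers=[C/A/D/E/B] holding=-
step 5 (unstack(B, A)) [no-op]: towers=[C/A/D/E/B] holding=-
step 6 (unstack(B, E)): towers=[C/A/D/E] holding=B
step 7 (stack(B, E)): towers=[C/A/D/E/B] holding=-

towers=[C/A/D/E/B] holding=-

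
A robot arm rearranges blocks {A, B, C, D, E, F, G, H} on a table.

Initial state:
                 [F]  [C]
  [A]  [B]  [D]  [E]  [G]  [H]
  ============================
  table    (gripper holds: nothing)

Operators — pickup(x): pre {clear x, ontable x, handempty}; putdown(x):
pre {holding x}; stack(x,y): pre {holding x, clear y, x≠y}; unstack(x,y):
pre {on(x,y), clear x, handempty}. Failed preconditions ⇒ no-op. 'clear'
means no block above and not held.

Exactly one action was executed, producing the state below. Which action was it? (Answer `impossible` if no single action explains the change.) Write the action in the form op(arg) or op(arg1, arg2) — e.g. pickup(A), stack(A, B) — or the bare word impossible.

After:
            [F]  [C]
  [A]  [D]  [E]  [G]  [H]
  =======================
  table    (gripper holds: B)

pickup(B)

target: towers=[A; D; E/F; G/C; H] holding=B
         pickup(A) → towers=[B; D; E/F; G/C; H] holding=A
         pickup(H) → towers=[A; B; D; E/F; G/C] holding=H
         pickup(B) → towers=[A; D; E/F; G/C; H] holding=B  ← match
     unstack(F, E) → towers=[A; B; D; E; G/C; H] holding=F
         pickup(D) → towers=[A; B; E/F; G/C; H] holding=D
     unstack(C, G) → towers=[A; B; D; E/F; G; H] holding=C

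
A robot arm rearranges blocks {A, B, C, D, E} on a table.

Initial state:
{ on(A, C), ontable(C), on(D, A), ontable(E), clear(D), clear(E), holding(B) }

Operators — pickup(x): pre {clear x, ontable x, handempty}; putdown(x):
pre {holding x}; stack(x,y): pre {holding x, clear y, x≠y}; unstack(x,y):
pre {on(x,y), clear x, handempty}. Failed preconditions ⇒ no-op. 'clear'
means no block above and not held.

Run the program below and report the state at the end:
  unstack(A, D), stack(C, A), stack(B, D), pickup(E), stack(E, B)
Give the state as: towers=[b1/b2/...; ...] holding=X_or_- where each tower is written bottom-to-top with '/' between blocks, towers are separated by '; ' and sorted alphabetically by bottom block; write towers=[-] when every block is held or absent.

step 1 (unstack(A, D)) [no-op]: towers=[C/A/D; E] holding=B
step 2 (stack(C, A)) [no-op]: towers=[C/A/D; E] holding=B
step 3 (stack(B, D)): towers=[C/A/D/B; E] holding=-
step 4 (pickup(E)): towers=[C/A/D/B] holding=E
step 5 (stack(E, B)): towers=[C/A/D/B/E] holding=-

towers=[C/A/D/B/E] holding=-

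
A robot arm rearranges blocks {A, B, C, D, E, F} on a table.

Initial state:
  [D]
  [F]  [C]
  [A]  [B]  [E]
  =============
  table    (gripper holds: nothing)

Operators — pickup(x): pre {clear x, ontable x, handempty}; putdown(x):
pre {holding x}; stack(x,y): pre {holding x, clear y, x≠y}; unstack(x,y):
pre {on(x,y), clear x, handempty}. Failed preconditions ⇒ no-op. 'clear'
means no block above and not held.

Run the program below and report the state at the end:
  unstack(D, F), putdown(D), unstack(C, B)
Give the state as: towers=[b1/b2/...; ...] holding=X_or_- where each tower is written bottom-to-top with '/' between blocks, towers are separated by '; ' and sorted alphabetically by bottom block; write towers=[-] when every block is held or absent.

towers=[A/F; B; D; E] holding=C

step 1 (unstack(D, F)): towers=[A/F; B/C; E] holding=D
step 2 (putdown(D)): towers=[A/F; B/C; D; E] holding=-
step 3 (unstack(C, B)): towers=[A/F; B; D; E] holding=C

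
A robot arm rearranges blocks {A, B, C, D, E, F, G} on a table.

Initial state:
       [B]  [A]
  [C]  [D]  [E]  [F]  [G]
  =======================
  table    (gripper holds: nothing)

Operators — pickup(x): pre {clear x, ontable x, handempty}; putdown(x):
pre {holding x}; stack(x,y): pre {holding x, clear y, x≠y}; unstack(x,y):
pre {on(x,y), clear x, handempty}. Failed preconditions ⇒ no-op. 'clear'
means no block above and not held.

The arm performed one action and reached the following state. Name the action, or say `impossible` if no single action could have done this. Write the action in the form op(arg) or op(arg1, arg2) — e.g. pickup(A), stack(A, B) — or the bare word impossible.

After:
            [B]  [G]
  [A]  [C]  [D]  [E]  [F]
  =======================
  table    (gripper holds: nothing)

impossible

target: towers=[A; C; D/B; E/G; F] holding=-
     unstack(B, D) → towers=[C; D; E/A; F; G] holding=B
         pickup(F) → towers=[C; D/B; E/A; G] holding=F
         pickup(G) → towers=[C; D/B; E/A; F] holding=G
     unstack(A, E) → towers=[C; D/B; E; F; G] holding=A
         pickup(C) → towers=[D/B; E/A; F; G] holding=C
none of the 5 applicable actions match → impossible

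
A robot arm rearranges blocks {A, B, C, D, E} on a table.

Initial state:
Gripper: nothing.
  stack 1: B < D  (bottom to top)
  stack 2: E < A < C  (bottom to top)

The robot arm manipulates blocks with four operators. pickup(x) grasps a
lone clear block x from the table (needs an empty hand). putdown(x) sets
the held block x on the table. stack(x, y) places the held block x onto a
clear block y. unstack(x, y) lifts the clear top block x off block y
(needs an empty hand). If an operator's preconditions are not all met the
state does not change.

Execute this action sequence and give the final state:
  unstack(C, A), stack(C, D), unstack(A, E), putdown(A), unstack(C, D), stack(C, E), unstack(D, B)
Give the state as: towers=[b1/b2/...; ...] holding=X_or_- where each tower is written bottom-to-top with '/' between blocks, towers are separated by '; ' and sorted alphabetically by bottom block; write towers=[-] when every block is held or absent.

towers=[A; B; E/C] holding=D

step 1 (unstack(C, A)): towers=[B/D; E/A] holding=C
step 2 (stack(C, D)): towers=[B/D/C; E/A] holding=-
step 3 (unstack(A, E)): towers=[B/D/C; E] holding=A
step 4 (putdown(A)): towers=[A; B/D/C; E] holding=-
step 5 (unstack(C, D)): towers=[A; B/D; E] holding=C
step 6 (stack(C, E)): towers=[A; B/D; E/C] holding=-
step 7 (unstack(D, B)): towers=[A; B; E/C] holding=D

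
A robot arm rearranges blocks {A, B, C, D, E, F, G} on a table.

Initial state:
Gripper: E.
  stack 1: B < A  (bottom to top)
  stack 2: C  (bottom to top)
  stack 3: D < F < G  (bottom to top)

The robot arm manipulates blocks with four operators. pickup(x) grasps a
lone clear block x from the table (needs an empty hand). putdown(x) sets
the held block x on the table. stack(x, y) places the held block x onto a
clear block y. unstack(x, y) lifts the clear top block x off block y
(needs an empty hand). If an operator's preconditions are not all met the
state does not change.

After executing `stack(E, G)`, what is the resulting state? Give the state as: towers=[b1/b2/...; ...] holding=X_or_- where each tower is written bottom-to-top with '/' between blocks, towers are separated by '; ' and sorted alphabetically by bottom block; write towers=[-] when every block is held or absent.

towers=[B/A; C; D/F/G/E] holding=-

before: towers=[B/A; C; D/F/G] holding=E
pre[stack(E, G)]: holding(E) ok, clear(G) ok, E≠G ok
all met → apply stack(E, G)
after:  towers=[B/A; C; D/F/G/E] holding=-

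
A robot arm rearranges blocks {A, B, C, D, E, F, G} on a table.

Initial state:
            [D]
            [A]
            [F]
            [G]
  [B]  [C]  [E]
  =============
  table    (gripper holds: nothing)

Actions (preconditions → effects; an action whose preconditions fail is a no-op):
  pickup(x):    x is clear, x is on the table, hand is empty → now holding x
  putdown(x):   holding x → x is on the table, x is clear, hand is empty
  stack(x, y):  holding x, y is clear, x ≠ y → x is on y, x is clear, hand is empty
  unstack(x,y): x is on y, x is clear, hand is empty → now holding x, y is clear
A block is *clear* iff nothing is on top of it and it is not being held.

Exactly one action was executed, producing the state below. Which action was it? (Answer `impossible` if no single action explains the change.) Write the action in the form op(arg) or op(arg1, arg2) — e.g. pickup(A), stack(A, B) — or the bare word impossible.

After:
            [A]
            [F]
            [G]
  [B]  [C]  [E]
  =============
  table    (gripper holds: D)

unstack(D, A)

target: towers=[B; C; E/G/F/A] holding=D
         pickup(B) → towers=[C; E/G/F/A/D] holding=B
     unstack(D, A) → towers=[B; C; E/G/F/A] holding=D  ← match
         pickup(C) → towers=[B; E/G/F/A/D] holding=C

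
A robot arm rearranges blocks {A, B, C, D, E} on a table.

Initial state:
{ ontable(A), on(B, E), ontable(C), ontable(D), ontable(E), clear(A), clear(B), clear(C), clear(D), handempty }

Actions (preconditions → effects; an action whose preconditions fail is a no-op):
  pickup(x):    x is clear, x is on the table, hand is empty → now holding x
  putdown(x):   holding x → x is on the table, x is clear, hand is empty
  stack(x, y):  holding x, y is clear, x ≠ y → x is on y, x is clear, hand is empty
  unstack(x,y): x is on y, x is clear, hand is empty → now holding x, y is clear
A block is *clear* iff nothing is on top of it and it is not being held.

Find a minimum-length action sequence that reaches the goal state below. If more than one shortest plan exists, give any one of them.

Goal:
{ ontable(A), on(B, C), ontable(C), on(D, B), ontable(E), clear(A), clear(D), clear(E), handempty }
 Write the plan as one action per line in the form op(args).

step 1 (unstack(B, E)): towers=[A; C; D; E] holding=B
step 2 (stack(B, C)): towers=[A; C/B; D; E] holding=-
step 3 (pickup(D)): towers=[A; C/B; E] holding=D
step 4 (stack(D, B)): towers=[A; C/B/D; E] holding=-
goal check: towers=[A; C/B/D; E] holding=- — reached (length 4, optimal by BFS)

unstack(B, E)
stack(B, C)
pickup(D)
stack(D, B)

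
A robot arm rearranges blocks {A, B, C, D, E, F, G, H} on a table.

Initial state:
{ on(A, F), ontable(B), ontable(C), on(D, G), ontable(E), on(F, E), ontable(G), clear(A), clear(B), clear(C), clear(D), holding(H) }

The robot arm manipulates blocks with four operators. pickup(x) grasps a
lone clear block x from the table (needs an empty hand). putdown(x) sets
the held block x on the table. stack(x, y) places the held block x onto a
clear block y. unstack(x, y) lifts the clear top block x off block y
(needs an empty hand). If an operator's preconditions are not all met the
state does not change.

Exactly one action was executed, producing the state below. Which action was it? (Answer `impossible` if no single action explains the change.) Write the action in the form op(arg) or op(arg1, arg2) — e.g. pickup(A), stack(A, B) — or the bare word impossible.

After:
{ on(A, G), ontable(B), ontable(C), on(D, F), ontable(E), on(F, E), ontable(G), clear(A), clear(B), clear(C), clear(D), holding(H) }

target: towers=[B; C; E/F/D; G/A] holding=H
        putdown(H) → towers=[B; C; E/F/A; G/D; H] holding=-
       stack(H, A) → towers=[B; C; E/F/A/H; G/D] holding=-
       stack(H, B) → towers=[B/H; C; E/F/A; G/D] holding=-
       stack(H, D) → towers=[B; C; E/F/A; G/D/H] holding=-
       stack(H, C) → towers=[B; C/H; E/F/A; G/D] holding=-
none of the 5 applicable actions match → impossible

impossible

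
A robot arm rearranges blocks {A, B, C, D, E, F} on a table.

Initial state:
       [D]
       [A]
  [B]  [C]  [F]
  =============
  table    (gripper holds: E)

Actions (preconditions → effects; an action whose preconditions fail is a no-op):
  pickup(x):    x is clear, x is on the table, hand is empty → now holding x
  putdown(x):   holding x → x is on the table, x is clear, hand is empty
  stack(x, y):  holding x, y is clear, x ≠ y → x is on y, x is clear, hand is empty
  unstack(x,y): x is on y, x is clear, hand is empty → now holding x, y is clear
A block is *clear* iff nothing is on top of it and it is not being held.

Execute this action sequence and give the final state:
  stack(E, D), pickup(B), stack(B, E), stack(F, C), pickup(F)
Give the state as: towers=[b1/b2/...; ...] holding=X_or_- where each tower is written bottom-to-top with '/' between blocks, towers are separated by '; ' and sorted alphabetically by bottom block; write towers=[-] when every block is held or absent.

towers=[C/A/D/E/B] holding=F

step 1 (stack(E, D)): towers=[B; C/A/D/E; F] holding=-
step 2 (pickup(B)): towers=[C/A/D/E; F] holding=B
step 3 (stack(B, E)): towers=[C/A/D/E/B; F] holding=-
step 4 (stack(F, C)) [no-op]: towers=[C/A/D/E/B; F] holding=-
step 5 (pickup(F)): towers=[C/A/D/E/B] holding=F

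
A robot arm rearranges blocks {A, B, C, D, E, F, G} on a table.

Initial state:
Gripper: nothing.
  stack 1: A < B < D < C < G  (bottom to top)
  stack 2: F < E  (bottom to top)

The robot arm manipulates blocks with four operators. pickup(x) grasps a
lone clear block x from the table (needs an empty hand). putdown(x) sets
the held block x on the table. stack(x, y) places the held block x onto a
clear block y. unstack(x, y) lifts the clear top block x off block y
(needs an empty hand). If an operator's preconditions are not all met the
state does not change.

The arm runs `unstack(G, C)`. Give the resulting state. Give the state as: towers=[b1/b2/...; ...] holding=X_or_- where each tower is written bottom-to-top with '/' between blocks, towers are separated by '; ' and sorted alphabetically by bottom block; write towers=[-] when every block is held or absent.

towers=[A/B/D/C; F/E] holding=G

before: towers=[A/B/D/C/G; F/E] holding=-
pre[unstack(G, C)]: on(G,C) yes, clear(G) yes, handempty yes
all met → apply unstack(G, C)
after:  towers=[A/B/D/C; F/E] holding=G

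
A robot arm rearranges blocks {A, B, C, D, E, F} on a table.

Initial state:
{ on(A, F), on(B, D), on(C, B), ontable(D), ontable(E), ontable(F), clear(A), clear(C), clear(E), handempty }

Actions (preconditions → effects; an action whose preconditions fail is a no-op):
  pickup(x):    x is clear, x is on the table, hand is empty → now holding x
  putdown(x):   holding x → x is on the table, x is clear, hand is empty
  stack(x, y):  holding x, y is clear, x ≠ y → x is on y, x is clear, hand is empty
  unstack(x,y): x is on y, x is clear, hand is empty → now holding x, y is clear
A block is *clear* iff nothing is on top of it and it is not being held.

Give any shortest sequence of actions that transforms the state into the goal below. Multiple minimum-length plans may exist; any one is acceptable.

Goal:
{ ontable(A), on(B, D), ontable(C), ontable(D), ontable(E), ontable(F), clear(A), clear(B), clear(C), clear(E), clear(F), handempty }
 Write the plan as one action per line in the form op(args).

unstack(A, F)
putdown(A)
unstack(C, B)
putdown(C)

step 1 (unstack(A, F)): towers=[D/B/C; E; F] holding=A
step 2 (putdown(A)): towers=[A; D/B/C; E; F] holding=-
step 3 (unstack(C, B)): towers=[A; D/B; E; F] holding=C
step 4 (putdown(C)): towers=[A; C; D/B; E; F] holding=-
goal check: towers=[A; C; D/B; E; F] holding=- — reached (length 4, optimal by BFS)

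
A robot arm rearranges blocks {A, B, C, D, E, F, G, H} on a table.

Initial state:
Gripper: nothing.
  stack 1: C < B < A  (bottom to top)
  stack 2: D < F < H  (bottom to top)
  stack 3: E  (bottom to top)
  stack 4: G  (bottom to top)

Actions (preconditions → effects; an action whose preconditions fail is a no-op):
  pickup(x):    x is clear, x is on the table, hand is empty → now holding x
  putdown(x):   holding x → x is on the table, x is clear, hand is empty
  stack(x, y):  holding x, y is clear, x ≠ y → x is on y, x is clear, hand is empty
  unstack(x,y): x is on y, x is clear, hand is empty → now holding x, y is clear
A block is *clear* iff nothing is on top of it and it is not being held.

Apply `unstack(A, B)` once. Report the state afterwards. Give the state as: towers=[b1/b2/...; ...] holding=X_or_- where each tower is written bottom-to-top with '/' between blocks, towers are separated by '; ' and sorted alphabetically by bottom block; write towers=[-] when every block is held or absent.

towers=[C/B; D/F/H; E; G] holding=A

before: towers=[C/B/A; D/F/H; E; G] holding=-
pre[unstack(A, B)]: on(A,B) ok, clear(A) ok, handempty ok
all met → apply unstack(A, B)
after:  towers=[C/B; D/F/H; E; G] holding=A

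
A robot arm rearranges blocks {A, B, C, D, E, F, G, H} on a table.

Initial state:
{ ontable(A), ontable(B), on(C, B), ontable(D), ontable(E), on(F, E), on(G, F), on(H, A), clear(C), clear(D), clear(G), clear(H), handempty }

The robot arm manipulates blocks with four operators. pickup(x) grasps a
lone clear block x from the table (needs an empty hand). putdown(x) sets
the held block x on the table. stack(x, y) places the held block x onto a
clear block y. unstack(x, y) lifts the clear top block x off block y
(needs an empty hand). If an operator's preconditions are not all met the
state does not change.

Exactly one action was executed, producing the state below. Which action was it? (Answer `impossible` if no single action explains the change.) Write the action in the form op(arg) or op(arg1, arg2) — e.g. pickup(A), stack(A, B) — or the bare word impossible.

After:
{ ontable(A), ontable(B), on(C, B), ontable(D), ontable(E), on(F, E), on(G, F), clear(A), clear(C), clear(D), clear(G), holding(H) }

target: towers=[A; B/C; D; E/F/G] holding=H
     unstack(G, F) → towers=[A/H; B/C; D; E/F] holding=G
     unstack(H, A) → towers=[A; B/C; D; E/F/G] holding=H  ← match
         pickup(D) → towers=[A/H; B/C; E/F/G] holding=D
     unstack(C, B) → towers=[A/H; B; D; E/F/G] holding=C

unstack(H, A)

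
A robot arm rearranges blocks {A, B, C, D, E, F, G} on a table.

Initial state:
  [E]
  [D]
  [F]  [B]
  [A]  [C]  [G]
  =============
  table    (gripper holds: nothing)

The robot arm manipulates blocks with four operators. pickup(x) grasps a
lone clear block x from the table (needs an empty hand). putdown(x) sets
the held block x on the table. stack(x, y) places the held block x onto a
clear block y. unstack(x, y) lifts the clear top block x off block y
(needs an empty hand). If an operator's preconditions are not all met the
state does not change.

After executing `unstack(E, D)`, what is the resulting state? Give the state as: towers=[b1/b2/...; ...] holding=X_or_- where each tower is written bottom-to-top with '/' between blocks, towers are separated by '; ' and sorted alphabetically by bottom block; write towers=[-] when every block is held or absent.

before: towers=[A/F/D/E; C/B; G] holding=-
pre[unstack(E, D)]: on(E,D) ok, clear(E) ok, handempty ok
all met → apply unstack(E, D)
after:  towers=[A/F/D; C/B; G] holding=E

towers=[A/F/D; C/B; G] holding=E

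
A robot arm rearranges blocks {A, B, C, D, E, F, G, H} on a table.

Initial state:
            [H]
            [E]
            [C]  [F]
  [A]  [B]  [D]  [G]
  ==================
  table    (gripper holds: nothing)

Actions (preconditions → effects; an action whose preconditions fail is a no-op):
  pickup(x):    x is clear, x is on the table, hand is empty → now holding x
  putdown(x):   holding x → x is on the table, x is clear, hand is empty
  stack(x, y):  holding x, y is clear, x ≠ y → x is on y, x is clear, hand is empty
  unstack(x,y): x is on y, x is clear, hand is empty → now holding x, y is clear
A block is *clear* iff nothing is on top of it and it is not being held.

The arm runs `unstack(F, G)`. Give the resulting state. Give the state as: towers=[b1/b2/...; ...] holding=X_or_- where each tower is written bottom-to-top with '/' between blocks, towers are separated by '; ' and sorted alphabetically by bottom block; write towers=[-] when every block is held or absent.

before: towers=[A; B; D/C/E/H; G/F] holding=-
pre[unstack(F, G)]: on(F,G) ok, clear(F) ok, handempty ok
all met → apply unstack(F, G)
after:  towers=[A; B; D/C/E/H; G] holding=F

towers=[A; B; D/C/E/H; G] holding=F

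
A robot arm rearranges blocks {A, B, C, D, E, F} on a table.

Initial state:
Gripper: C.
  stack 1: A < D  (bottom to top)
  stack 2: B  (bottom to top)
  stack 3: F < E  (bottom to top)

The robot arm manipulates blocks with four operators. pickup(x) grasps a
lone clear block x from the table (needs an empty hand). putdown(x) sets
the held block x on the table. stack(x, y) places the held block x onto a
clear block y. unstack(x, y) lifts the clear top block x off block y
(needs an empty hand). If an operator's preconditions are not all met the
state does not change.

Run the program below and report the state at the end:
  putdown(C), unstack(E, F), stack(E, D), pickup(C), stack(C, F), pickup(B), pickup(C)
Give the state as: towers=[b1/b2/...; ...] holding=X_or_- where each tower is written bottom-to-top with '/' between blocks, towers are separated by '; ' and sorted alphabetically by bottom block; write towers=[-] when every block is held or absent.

towers=[A/D/E; F/C] holding=B

step 1 (putdown(C)): towers=[A/D; B; C; F/E] holding=-
step 2 (unstack(E, F)): towers=[A/D; B; C; F] holding=E
step 3 (stack(E, D)): towers=[A/D/E; B; C; F] holding=-
step 4 (pickup(C)): towers=[A/D/E; B; F] holding=C
step 5 (stack(C, F)): towers=[A/D/E; B; F/C] holding=-
step 6 (pickup(B)): towers=[A/D/E; F/C] holding=B
step 7 (pickup(C)) [no-op]: towers=[A/D/E; F/C] holding=B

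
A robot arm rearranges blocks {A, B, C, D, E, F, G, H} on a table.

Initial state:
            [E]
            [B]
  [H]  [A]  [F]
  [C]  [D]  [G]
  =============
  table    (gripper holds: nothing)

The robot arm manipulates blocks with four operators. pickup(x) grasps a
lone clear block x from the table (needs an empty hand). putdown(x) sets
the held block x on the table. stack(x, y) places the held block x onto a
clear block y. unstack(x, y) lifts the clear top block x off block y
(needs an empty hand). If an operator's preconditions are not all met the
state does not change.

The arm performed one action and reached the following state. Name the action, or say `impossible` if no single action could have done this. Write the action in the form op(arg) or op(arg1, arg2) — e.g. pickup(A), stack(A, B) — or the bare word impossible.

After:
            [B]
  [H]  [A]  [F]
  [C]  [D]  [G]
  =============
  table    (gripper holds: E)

unstack(E, B)

target: towers=[C/H; D/A; G/F/B] holding=E
     unstack(A, D) → towers=[C/H; D; G/F/B/E] holding=A
     unstack(E, B) → towers=[C/H; D/A; G/F/B] holding=E  ← match
     unstack(H, C) → towers=[C; D/A; G/F/B/E] holding=H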